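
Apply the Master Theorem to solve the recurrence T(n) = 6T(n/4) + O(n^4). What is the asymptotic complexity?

Master Theorem for T(n) = 6T(n/4) + O(n^4):

a = 6, b = 4, c = 4
log_b(a) = log_4(6) = 1.2925

Case 3: c = 4 > log_4(6) = 1.2925
T(n) = O(n^4) = O(n^4)

For T(n) = 6T(n/4) + O(n^4): log_4(6) = 1.2925. This is Case 3 of the Master Theorem (c > log_b(a), work dominated by root), giving O(n^4).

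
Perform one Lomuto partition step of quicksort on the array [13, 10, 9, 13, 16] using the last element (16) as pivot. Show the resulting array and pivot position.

Lomuto partition with pivot = 16:

Initial array: [13, 10, 9, 13, 16]

arr[0]=13 <= 16: swap with position 0, array becomes [13, 10, 9, 13, 16]
arr[1]=10 <= 16: swap with position 1, array becomes [13, 10, 9, 13, 16]
arr[2]=9 <= 16: swap with position 2, array becomes [13, 10, 9, 13, 16]
arr[3]=13 <= 16: swap with position 3, array becomes [13, 10, 9, 13, 16]

Place pivot at position 4: [13, 10, 9, 13, 16]
Pivot position: 4

After partitioning with pivot 16, the array becomes [13, 10, 9, 13, 16]. The pivot is placed at index 4. All elements to the left of the pivot are <= 16, and all elements to the right are > 16.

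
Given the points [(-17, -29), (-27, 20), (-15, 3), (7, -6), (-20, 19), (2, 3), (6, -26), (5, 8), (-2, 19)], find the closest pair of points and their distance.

Computing all pairwise distances among 9 points:

d((-17, -29), (-27, 20)) = 50.01
d((-17, -29), (-15, 3)) = 32.0624
d((-17, -29), (7, -6)) = 33.2415
d((-17, -29), (-20, 19)) = 48.0937
d((-17, -29), (2, 3)) = 37.2156
d((-17, -29), (6, -26)) = 23.1948
d((-17, -29), (5, 8)) = 43.0465
d((-17, -29), (-2, 19)) = 50.2892
d((-27, 20), (-15, 3)) = 20.8087
d((-27, 20), (7, -6)) = 42.8019
d((-27, 20), (-20, 19)) = 7.0711
d((-27, 20), (2, 3)) = 33.6155
d((-27, 20), (6, -26)) = 56.6127
d((-27, 20), (5, 8)) = 34.176
d((-27, 20), (-2, 19)) = 25.02
d((-15, 3), (7, -6)) = 23.7697
d((-15, 3), (-20, 19)) = 16.7631
d((-15, 3), (2, 3)) = 17.0
d((-15, 3), (6, -26)) = 35.805
d((-15, 3), (5, 8)) = 20.6155
d((-15, 3), (-2, 19)) = 20.6155
d((7, -6), (-20, 19)) = 36.7967
d((7, -6), (2, 3)) = 10.2956
d((7, -6), (6, -26)) = 20.025
d((7, -6), (5, 8)) = 14.1421
d((7, -6), (-2, 19)) = 26.5707
d((-20, 19), (2, 3)) = 27.2029
d((-20, 19), (6, -26)) = 51.9711
d((-20, 19), (5, 8)) = 27.313
d((-20, 19), (-2, 19)) = 18.0
d((2, 3), (6, -26)) = 29.2746
d((2, 3), (5, 8)) = 5.831 <-- minimum
d((2, 3), (-2, 19)) = 16.4924
d((6, -26), (5, 8)) = 34.0147
d((6, -26), (-2, 19)) = 45.7056
d((5, 8), (-2, 19)) = 13.0384

Closest pair: (2, 3) and (5, 8) with distance 5.831

The closest pair is (2, 3) and (5, 8) with Euclidean distance 5.831. For 9 points, brute-force pairwise comparison is shown above. For large n, the divide-and-conquer algorithm (sort by x, recurse on halves, check the dividing strip) achieves O(n log n).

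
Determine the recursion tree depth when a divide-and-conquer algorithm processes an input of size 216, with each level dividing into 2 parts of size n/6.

For divide and conquer with division factor 6:

Problem sizes at each level:
Level 0: 216
Level 1: 36
Level 2: 6
Level 3: 1

The root is level 0 and the size-1 base case is level 3 (the tree spans levels 0 through 3, i.e. 4 levels counting the root), so the depth is the number of divisions: log_6(216) = 3

The recursion tree depth is log_6(216) = 3. At each level, the problem size is divided by 6, so it takes 3 divisions to reduce to a base case of size 1. The algorithm makes 2 recursive calls at each level.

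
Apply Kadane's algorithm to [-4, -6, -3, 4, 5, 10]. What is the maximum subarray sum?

Using Kadane's algorithm on [-4, -6, -3, 4, 5, 10]:

Scanning through the array:
Position 1 (value -6): max_ending_here = -6, max_so_far = -4
Position 2 (value -3): max_ending_here = -3, max_so_far = -3
Position 3 (value 4): max_ending_here = 4, max_so_far = 4
Position 4 (value 5): max_ending_here = 9, max_so_far = 9
Position 5 (value 10): max_ending_here = 19, max_so_far = 19

Maximum subarray: [4, 5, 10]
Maximum sum: 19

The maximum subarray is [4, 5, 10] with sum 19. This subarray runs from index 3 to index 5.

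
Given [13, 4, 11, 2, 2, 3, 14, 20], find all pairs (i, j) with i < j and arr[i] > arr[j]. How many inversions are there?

Finding inversions in [13, 4, 11, 2, 2, 3, 14, 20]:

(0, 1): arr[0]=13 > arr[1]=4
(0, 2): arr[0]=13 > arr[2]=11
(0, 3): arr[0]=13 > arr[3]=2
(0, 4): arr[0]=13 > arr[4]=2
(0, 5): arr[0]=13 > arr[5]=3
(1, 3): arr[1]=4 > arr[3]=2
(1, 4): arr[1]=4 > arr[4]=2
(1, 5): arr[1]=4 > arr[5]=3
(2, 3): arr[2]=11 > arr[3]=2
(2, 4): arr[2]=11 > arr[4]=2
(2, 5): arr[2]=11 > arr[5]=3

Total inversions: 11

The array has 11 inversion(s): (0,1), (0,2), (0,3), (0,4), (0,5), (1,3), (1,4), (1,5), (2,3), (2,4), (2,5). Each pair (i,j) satisfies i < j and arr[i] > arr[j].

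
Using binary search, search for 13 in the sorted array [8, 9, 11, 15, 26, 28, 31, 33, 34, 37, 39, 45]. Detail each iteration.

Binary search for 13 in [8, 9, 11, 15, 26, 28, 31, 33, 34, 37, 39, 45]:

lo=0, hi=11, mid=5, arr[mid]=28 -> 28 > 13, search left half
lo=0, hi=4, mid=2, arr[mid]=11 -> 11 < 13, search right half
lo=3, hi=4, mid=3, arr[mid]=15 -> 15 > 13, search left half
lo=3 > hi=2, target 13 not found

Binary search determines that 13 is not in the array after 3 comparisons. The search space was exhausted without finding the target.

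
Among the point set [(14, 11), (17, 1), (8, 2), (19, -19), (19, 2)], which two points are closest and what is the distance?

Computing all pairwise distances among 5 points:

d((14, 11), (17, 1)) = 10.4403
d((14, 11), (8, 2)) = 10.8167
d((14, 11), (19, -19)) = 30.4138
d((14, 11), (19, 2)) = 10.2956
d((17, 1), (8, 2)) = 9.0554
d((17, 1), (19, -19)) = 20.0998
d((17, 1), (19, 2)) = 2.2361 <-- minimum
d((8, 2), (19, -19)) = 23.7065
d((8, 2), (19, 2)) = 11.0
d((19, -19), (19, 2)) = 21.0

Closest pair: (17, 1) and (19, 2) with distance 2.2361

The closest pair is (17, 1) and (19, 2) with Euclidean distance 2.2361. For 5 points, brute-force pairwise comparison is shown above. For large n, the divide-and-conquer algorithm (sort by x, recurse on halves, check the dividing strip) achieves O(n log n).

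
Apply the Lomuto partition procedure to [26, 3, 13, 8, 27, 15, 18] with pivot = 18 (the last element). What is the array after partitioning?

Lomuto partition with pivot = 18:

Initial array: [26, 3, 13, 8, 27, 15, 18]

arr[0]=26 > 18: no swap
arr[1]=3 <= 18: swap with position 0, array becomes [3, 26, 13, 8, 27, 15, 18]
arr[2]=13 <= 18: swap with position 1, array becomes [3, 13, 26, 8, 27, 15, 18]
arr[3]=8 <= 18: swap with position 2, array becomes [3, 13, 8, 26, 27, 15, 18]
arr[4]=27 > 18: no swap
arr[5]=15 <= 18: swap with position 3, array becomes [3, 13, 8, 15, 27, 26, 18]

Place pivot at position 4: [3, 13, 8, 15, 18, 26, 27]
Pivot position: 4

After partitioning with pivot 18, the array becomes [3, 13, 8, 15, 18, 26, 27]. The pivot is placed at index 4. All elements to the left of the pivot are <= 18, and all elements to the right are > 18.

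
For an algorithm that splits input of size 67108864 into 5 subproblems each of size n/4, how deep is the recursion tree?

For divide and conquer with division factor 4:

Problem sizes at each level:
Level 0: 67108864
Level 1: 16777216
Level 2: 4194304
Level 3: 1048576
Level 4: 262144
Level 5: 65536
Level 6: 16384
Level 7: 4096
Level 8: 1024
Level 9: 256
Level 10: 64
Level 11: 16
Level 12: 4
Level 13: 1

The root is level 0 and the size-1 base case is level 13 (the tree spans levels 0 through 13, i.e. 14 levels counting the root), so the depth is the number of divisions: log_4(67108864) = 13

The recursion tree depth is log_4(67108864) = 13. At each level, the problem size is divided by 4, so it takes 13 divisions to reduce to a base case of size 1. The algorithm makes 5 recursive calls at each level.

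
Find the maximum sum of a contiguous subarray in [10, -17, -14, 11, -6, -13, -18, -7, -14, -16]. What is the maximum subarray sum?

Using Kadane's algorithm on [10, -17, -14, 11, -6, -13, -18, -7, -14, -16]:

Scanning through the array:
Position 1 (value -17): max_ending_here = -7, max_so_far = 10
Position 2 (value -14): max_ending_here = -14, max_so_far = 10
Position 3 (value 11): max_ending_here = 11, max_so_far = 11
Position 4 (value -6): max_ending_here = 5, max_so_far = 11
Position 5 (value -13): max_ending_here = -8, max_so_far = 11
Position 6 (value -18): max_ending_here = -18, max_so_far = 11
Position 7 (value -7): max_ending_here = -7, max_so_far = 11
Position 8 (value -14): max_ending_here = -14, max_so_far = 11
Position 9 (value -16): max_ending_here = -16, max_so_far = 11

Maximum subarray: [11]
Maximum sum: 11

The maximum subarray is [11] with sum 11. This subarray runs from index 3 to index 3.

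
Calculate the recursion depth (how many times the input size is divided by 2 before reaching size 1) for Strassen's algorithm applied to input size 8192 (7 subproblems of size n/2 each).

For divide and conquer with division factor 2:

Problem sizes at each level:
Level 0: 8192
Level 1: 4096
Level 2: 2048
Level 3: 1024
Level 4: 512
Level 5: 256
Level 6: 128
Level 7: 64
Level 8: 32
Level 9: 16
Level 10: 8
Level 11: 4
Level 12: 2
Level 13: 1

The root is level 0 and the size-1 base case is level 13 (the tree spans levels 0 through 13, i.e. 14 levels counting the root), so the depth is the number of divisions: log_2(8192) = 13

The recursion tree depth is log_2(8192) = 13. At each level, the problem size is divided by 2, so it takes 13 divisions to reduce to a base case of size 1. The algorithm makes 7 recursive calls at each level.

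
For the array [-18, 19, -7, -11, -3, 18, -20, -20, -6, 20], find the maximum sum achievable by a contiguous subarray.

Using Kadane's algorithm on [-18, 19, -7, -11, -3, 18, -20, -20, -6, 20]:

Scanning through the array:
Position 1 (value 19): max_ending_here = 19, max_so_far = 19
Position 2 (value -7): max_ending_here = 12, max_so_far = 19
Position 3 (value -11): max_ending_here = 1, max_so_far = 19
Position 4 (value -3): max_ending_here = -2, max_so_far = 19
Position 5 (value 18): max_ending_here = 18, max_so_far = 19
Position 6 (value -20): max_ending_here = -2, max_so_far = 19
Position 7 (value -20): max_ending_here = -20, max_so_far = 19
Position 8 (value -6): max_ending_here = -6, max_so_far = 19
Position 9 (value 20): max_ending_here = 20, max_so_far = 20

Maximum subarray: [20]
Maximum sum: 20

The maximum subarray is [20] with sum 20. This subarray runs from index 9 to index 9.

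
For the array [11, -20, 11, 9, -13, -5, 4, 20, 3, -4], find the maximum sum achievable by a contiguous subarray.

Using Kadane's algorithm on [11, -20, 11, 9, -13, -5, 4, 20, 3, -4]:

Scanning through the array:
Position 1 (value -20): max_ending_here = -9, max_so_far = 11
Position 2 (value 11): max_ending_here = 11, max_so_far = 11
Position 3 (value 9): max_ending_here = 20, max_so_far = 20
Position 4 (value -13): max_ending_here = 7, max_so_far = 20
Position 5 (value -5): max_ending_here = 2, max_so_far = 20
Position 6 (value 4): max_ending_here = 6, max_so_far = 20
Position 7 (value 20): max_ending_here = 26, max_so_far = 26
Position 8 (value 3): max_ending_here = 29, max_so_far = 29
Position 9 (value -4): max_ending_here = 25, max_so_far = 29

Maximum subarray: [11, 9, -13, -5, 4, 20, 3]
Maximum sum: 29

The maximum subarray is [11, 9, -13, -5, 4, 20, 3] with sum 29. This subarray runs from index 2 to index 8.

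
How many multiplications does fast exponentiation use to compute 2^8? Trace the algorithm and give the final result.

Computing 2^8 by squaring (build up from 2^1; each line after the first costs one multiplication):

2^1 = 2
2^2 = (2^1)^2 = 2^2 = 4
2^4 = (2^2)^2 = 4^2 = 16
2^8 = (2^4)^2 = 16^2 = 256

Result: 256
Multiplications needed: 3 (3 lines after 2^1)

2^8 = 256. Using exponentiation by squaring, this requires 3 multiplications. The key idea: if the exponent is even, square the half-power; if odd, multiply by the base once.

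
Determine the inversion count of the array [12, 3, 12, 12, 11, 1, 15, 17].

Finding inversions in [12, 3, 12, 12, 11, 1, 15, 17]:

(0, 1): arr[0]=12 > arr[1]=3
(0, 4): arr[0]=12 > arr[4]=11
(0, 5): arr[0]=12 > arr[5]=1
(1, 5): arr[1]=3 > arr[5]=1
(2, 4): arr[2]=12 > arr[4]=11
(2, 5): arr[2]=12 > arr[5]=1
(3, 4): arr[3]=12 > arr[4]=11
(3, 5): arr[3]=12 > arr[5]=1
(4, 5): arr[4]=11 > arr[5]=1

Total inversions: 9

The array has 9 inversion(s): (0,1), (0,4), (0,5), (1,5), (2,4), (2,5), (3,4), (3,5), (4,5). Each pair (i,j) satisfies i < j and arr[i] > arr[j].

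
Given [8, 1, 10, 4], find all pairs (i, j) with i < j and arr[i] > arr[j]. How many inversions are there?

Finding inversions in [8, 1, 10, 4]:

(0, 1): arr[0]=8 > arr[1]=1
(0, 3): arr[0]=8 > arr[3]=4
(2, 3): arr[2]=10 > arr[3]=4

Total inversions: 3

The array has 3 inversion(s): (0,1), (0,3), (2,3). Each pair (i,j) satisfies i < j and arr[i] > arr[j].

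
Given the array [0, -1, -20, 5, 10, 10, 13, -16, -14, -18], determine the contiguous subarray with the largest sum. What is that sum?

Using Kadane's algorithm on [0, -1, -20, 5, 10, 10, 13, -16, -14, -18]:

Scanning through the array:
Position 1 (value -1): max_ending_here = -1, max_so_far = 0
Position 2 (value -20): max_ending_here = -20, max_so_far = 0
Position 3 (value 5): max_ending_here = 5, max_so_far = 5
Position 4 (value 10): max_ending_here = 15, max_so_far = 15
Position 5 (value 10): max_ending_here = 25, max_so_far = 25
Position 6 (value 13): max_ending_here = 38, max_so_far = 38
Position 7 (value -16): max_ending_here = 22, max_so_far = 38
Position 8 (value -14): max_ending_here = 8, max_so_far = 38
Position 9 (value -18): max_ending_here = -10, max_so_far = 38

Maximum subarray: [5, 10, 10, 13]
Maximum sum: 38

The maximum subarray is [5, 10, 10, 13] with sum 38. This subarray runs from index 3 to index 6.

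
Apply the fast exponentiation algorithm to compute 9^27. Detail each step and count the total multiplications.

Computing 9^27 by squaring (build up from 9^1; each line after the first costs one multiplication):

9^1 = 9
9^2 = (9^1)^2 = 9^2 = 81
9^3 = 9 * 9^2 = 9 * 81 = 729
9^6 = (9^3)^2 = 729^2 = 531441
9^12 = (9^6)^2 = 531441^2 = 282429536481
9^13 = 9 * 9^12 = 9 * 282429536481 = 2541865828329
9^26 = (9^13)^2 = 2541865828329^2 = 6461081889226673298932241
9^27 = 9 * 9^26 = 9 * 6461081889226673298932241 = 58149737003040059690390169

Result: 58149737003040059690390169
Multiplications needed: 7 (7 lines after 9^1)

9^27 = 58149737003040059690390169. Using exponentiation by squaring, this requires 7 multiplications. The key idea: if the exponent is even, square the half-power; if odd, multiply by the base once.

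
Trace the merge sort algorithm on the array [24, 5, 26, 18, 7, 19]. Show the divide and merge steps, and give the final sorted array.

Merge sort trace:

Split: [24, 5, 26, 18, 7, 19] -> [24, 5, 26] and [18, 7, 19]
  Split: [24, 5, 26] -> [24] and [5, 26]
    Split: [5, 26] -> [5] and [26]
    Merge: [5] + [26] -> [5, 26]
  Merge: [24] + [5, 26] -> [5, 24, 26]
  Split: [18, 7, 19] -> [18] and [7, 19]
    Split: [7, 19] -> [7] and [19]
    Merge: [7] + [19] -> [7, 19]
  Merge: [18] + [7, 19] -> [7, 18, 19]
Merge: [5, 24, 26] + [7, 18, 19] -> [5, 7, 18, 19, 24, 26]

Final sorted array: [5, 7, 18, 19, 24, 26]

The merge sort proceeds by recursively splitting the array and merging sorted halves.
After all merges, the sorted array is [5, 7, 18, 19, 24, 26].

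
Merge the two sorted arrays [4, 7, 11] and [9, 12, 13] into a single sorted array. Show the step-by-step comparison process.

Merging process:

Compare 4 vs 9: take 4 from left. Merged: [4]
Compare 7 vs 9: take 7 from left. Merged: [4, 7]
Compare 11 vs 9: take 9 from right. Merged: [4, 7, 9]
Compare 11 vs 12: take 11 from left. Merged: [4, 7, 9, 11]
Append remaining from right: [12, 13]. Merged: [4, 7, 9, 11, 12, 13]

Final merged array: [4, 7, 9, 11, 12, 13]
Total comparisons: 4

The merged array is [4, 7, 9, 11, 12, 13], requiring 4 comparisons. The merge step runs in O(n) time where n is the total number of elements.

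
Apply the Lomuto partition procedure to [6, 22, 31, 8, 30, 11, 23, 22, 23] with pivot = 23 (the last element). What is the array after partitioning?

Lomuto partition with pivot = 23:

Initial array: [6, 22, 31, 8, 30, 11, 23, 22, 23]

arr[0]=6 <= 23: swap with position 0, array becomes [6, 22, 31, 8, 30, 11, 23, 22, 23]
arr[1]=22 <= 23: swap with position 1, array becomes [6, 22, 31, 8, 30, 11, 23, 22, 23]
arr[2]=31 > 23: no swap
arr[3]=8 <= 23: swap with position 2, array becomes [6, 22, 8, 31, 30, 11, 23, 22, 23]
arr[4]=30 > 23: no swap
arr[5]=11 <= 23: swap with position 3, array becomes [6, 22, 8, 11, 30, 31, 23, 22, 23]
arr[6]=23 <= 23: swap with position 4, array becomes [6, 22, 8, 11, 23, 31, 30, 22, 23]
arr[7]=22 <= 23: swap with position 5, array becomes [6, 22, 8, 11, 23, 22, 30, 31, 23]

Place pivot at position 6: [6, 22, 8, 11, 23, 22, 23, 31, 30]
Pivot position: 6

After partitioning with pivot 23, the array becomes [6, 22, 8, 11, 23, 22, 23, 31, 30]. The pivot is placed at index 6. All elements to the left of the pivot are <= 23, and all elements to the right are > 23.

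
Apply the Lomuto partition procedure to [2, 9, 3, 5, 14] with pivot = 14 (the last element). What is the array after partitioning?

Lomuto partition with pivot = 14:

Initial array: [2, 9, 3, 5, 14]

arr[0]=2 <= 14: swap with position 0, array becomes [2, 9, 3, 5, 14]
arr[1]=9 <= 14: swap with position 1, array becomes [2, 9, 3, 5, 14]
arr[2]=3 <= 14: swap with position 2, array becomes [2, 9, 3, 5, 14]
arr[3]=5 <= 14: swap with position 3, array becomes [2, 9, 3, 5, 14]

Place pivot at position 4: [2, 9, 3, 5, 14]
Pivot position: 4

After partitioning with pivot 14, the array becomes [2, 9, 3, 5, 14]. The pivot is placed at index 4. All elements to the left of the pivot are <= 14, and all elements to the right are > 14.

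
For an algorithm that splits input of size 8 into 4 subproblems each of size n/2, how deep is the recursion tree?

For divide and conquer with division factor 2:

Problem sizes at each level:
Level 0: 8
Level 1: 4
Level 2: 2
Level 3: 1

The root is level 0 and the size-1 base case is level 3 (the tree spans levels 0 through 3, i.e. 4 levels counting the root), so the depth is the number of divisions: log_2(8) = 3

The recursion tree depth is log_2(8) = 3. At each level, the problem size is divided by 2, so it takes 3 divisions to reduce to a base case of size 1. The algorithm makes 4 recursive calls at each level.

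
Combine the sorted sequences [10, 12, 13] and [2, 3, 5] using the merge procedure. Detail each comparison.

Merging process:

Compare 10 vs 2: take 2 from right. Merged: [2]
Compare 10 vs 3: take 3 from right. Merged: [2, 3]
Compare 10 vs 5: take 5 from right. Merged: [2, 3, 5]
Append remaining from left: [10, 12, 13]. Merged: [2, 3, 5, 10, 12, 13]

Final merged array: [2, 3, 5, 10, 12, 13]
Total comparisons: 3

The merged array is [2, 3, 5, 10, 12, 13], requiring 3 comparisons. The merge step runs in O(n) time where n is the total number of elements.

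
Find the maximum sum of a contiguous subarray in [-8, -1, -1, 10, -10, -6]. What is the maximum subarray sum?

Using Kadane's algorithm on [-8, -1, -1, 10, -10, -6]:

Scanning through the array:
Position 1 (value -1): max_ending_here = -1, max_so_far = -1
Position 2 (value -1): max_ending_here = -1, max_so_far = -1
Position 3 (value 10): max_ending_here = 10, max_so_far = 10
Position 4 (value -10): max_ending_here = 0, max_so_far = 10
Position 5 (value -6): max_ending_here = -6, max_so_far = 10

Maximum subarray: [10]
Maximum sum: 10

The maximum subarray is [10] with sum 10. This subarray runs from index 3 to index 3.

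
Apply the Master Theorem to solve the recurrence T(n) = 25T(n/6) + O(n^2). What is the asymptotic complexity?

Master Theorem for T(n) = 25T(n/6) + O(n^2):

a = 25, b = 6, c = 2
log_b(a) = log_6(25) = 1.7965

Case 3: c = 2 > log_6(25) = 1.7965
T(n) = O(n^2) = O(n^2)

For T(n) = 25T(n/6) + O(n^2): log_6(25) = 1.7965. This is Case 3 of the Master Theorem (c > log_b(a), work dominated by root), giving O(n^2).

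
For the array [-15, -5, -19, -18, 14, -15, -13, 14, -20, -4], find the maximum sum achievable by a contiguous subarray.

Using Kadane's algorithm on [-15, -5, -19, -18, 14, -15, -13, 14, -20, -4]:

Scanning through the array:
Position 1 (value -5): max_ending_here = -5, max_so_far = -5
Position 2 (value -19): max_ending_here = -19, max_so_far = -5
Position 3 (value -18): max_ending_here = -18, max_so_far = -5
Position 4 (value 14): max_ending_here = 14, max_so_far = 14
Position 5 (value -15): max_ending_here = -1, max_so_far = 14
Position 6 (value -13): max_ending_here = -13, max_so_far = 14
Position 7 (value 14): max_ending_here = 14, max_so_far = 14
Position 8 (value -20): max_ending_here = -6, max_so_far = 14
Position 9 (value -4): max_ending_here = -4, max_so_far = 14

Maximum subarray: [14]
Maximum sum: 14

The maximum subarray is [14] with sum 14. This subarray runs from index 4 to index 4.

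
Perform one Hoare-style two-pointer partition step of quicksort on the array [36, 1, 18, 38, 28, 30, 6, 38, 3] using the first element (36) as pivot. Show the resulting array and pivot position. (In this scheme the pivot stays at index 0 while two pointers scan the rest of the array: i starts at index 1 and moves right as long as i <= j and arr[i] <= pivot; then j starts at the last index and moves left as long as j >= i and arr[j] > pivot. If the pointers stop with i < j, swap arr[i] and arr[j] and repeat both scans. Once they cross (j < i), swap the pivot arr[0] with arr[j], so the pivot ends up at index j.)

Hoare-style two-pointer partition with pivot = 36:

Initial array: [36, 1, 18, 38, 28, 30, 6, 38, 3]

Pointers start at i = 1, j = 8.
i stops at index 3 (arr[3]=38 > 36), j stops at index 8 (arr[8]=3 <= 36): swap arr[3] and arr[8], array becomes [36, 1, 18, 3, 28, 30, 6, 38, 38]
i ends at 7, j ends at 6: the pointers have crossed (j < i), so scanning stops.

Swap pivot arr[0] with arr[6] to place pivot at position 6: [6, 1, 18, 3, 28, 30, 36, 38, 38]
Pivot position: 6

After partitioning with pivot 36, the array becomes [6, 1, 18, 3, 28, 30, 36, 38, 38]. The pivot is placed at index 6. All elements to the left of the pivot are <= 36, and all elements to the right are > 36.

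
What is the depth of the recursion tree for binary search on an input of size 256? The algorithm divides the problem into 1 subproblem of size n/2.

For divide and conquer with division factor 2:

Problem sizes at each level:
Level 0: 256
Level 1: 128
Level 2: 64
Level 3: 32
Level 4: 16
Level 5: 8
Level 6: 4
Level 7: 2
Level 8: 1

The root is level 0 and the size-1 base case is level 8 (the tree spans levels 0 through 8, i.e. 9 levels counting the root), so the depth is the number of divisions: log_2(256) = 8

The recursion tree depth is log_2(256) = 8. At each level, the problem size is divided by 2, so it takes 8 divisions to reduce to a base case of size 1. The algorithm makes 1 recursive call at each level.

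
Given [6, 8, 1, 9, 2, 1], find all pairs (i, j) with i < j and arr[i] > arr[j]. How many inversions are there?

Finding inversions in [6, 8, 1, 9, 2, 1]:

(0, 2): arr[0]=6 > arr[2]=1
(0, 4): arr[0]=6 > arr[4]=2
(0, 5): arr[0]=6 > arr[5]=1
(1, 2): arr[1]=8 > arr[2]=1
(1, 4): arr[1]=8 > arr[4]=2
(1, 5): arr[1]=8 > arr[5]=1
(3, 4): arr[3]=9 > arr[4]=2
(3, 5): arr[3]=9 > arr[5]=1
(4, 5): arr[4]=2 > arr[5]=1

Total inversions: 9

The array has 9 inversion(s): (0,2), (0,4), (0,5), (1,2), (1,4), (1,5), (3,4), (3,5), (4,5). Each pair (i,j) satisfies i < j and arr[i] > arr[j].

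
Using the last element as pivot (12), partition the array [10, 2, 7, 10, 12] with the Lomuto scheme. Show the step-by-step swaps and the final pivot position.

Lomuto partition with pivot = 12:

Initial array: [10, 2, 7, 10, 12]

arr[0]=10 <= 12: swap with position 0, array becomes [10, 2, 7, 10, 12]
arr[1]=2 <= 12: swap with position 1, array becomes [10, 2, 7, 10, 12]
arr[2]=7 <= 12: swap with position 2, array becomes [10, 2, 7, 10, 12]
arr[3]=10 <= 12: swap with position 3, array becomes [10, 2, 7, 10, 12]

Place pivot at position 4: [10, 2, 7, 10, 12]
Pivot position: 4

After partitioning with pivot 12, the array becomes [10, 2, 7, 10, 12]. The pivot is placed at index 4. All elements to the left of the pivot are <= 12, and all elements to the right are > 12.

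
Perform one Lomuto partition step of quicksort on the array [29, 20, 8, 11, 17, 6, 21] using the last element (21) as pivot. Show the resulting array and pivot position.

Lomuto partition with pivot = 21:

Initial array: [29, 20, 8, 11, 17, 6, 21]

arr[0]=29 > 21: no swap
arr[1]=20 <= 21: swap with position 0, array becomes [20, 29, 8, 11, 17, 6, 21]
arr[2]=8 <= 21: swap with position 1, array becomes [20, 8, 29, 11, 17, 6, 21]
arr[3]=11 <= 21: swap with position 2, array becomes [20, 8, 11, 29, 17, 6, 21]
arr[4]=17 <= 21: swap with position 3, array becomes [20, 8, 11, 17, 29, 6, 21]
arr[5]=6 <= 21: swap with position 4, array becomes [20, 8, 11, 17, 6, 29, 21]

Place pivot at position 5: [20, 8, 11, 17, 6, 21, 29]
Pivot position: 5

After partitioning with pivot 21, the array becomes [20, 8, 11, 17, 6, 21, 29]. The pivot is placed at index 5. All elements to the left of the pivot are <= 21, and all elements to the right are > 21.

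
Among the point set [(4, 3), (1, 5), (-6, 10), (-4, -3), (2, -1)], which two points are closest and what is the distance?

Computing all pairwise distances among 5 points:

d((4, 3), (1, 5)) = 3.6056 <-- minimum
d((4, 3), (-6, 10)) = 12.2066
d((4, 3), (-4, -3)) = 10.0
d((4, 3), (2, -1)) = 4.4721
d((1, 5), (-6, 10)) = 8.6023
d((1, 5), (-4, -3)) = 9.434
d((1, 5), (2, -1)) = 6.0828
d((-6, 10), (-4, -3)) = 13.1529
d((-6, 10), (2, -1)) = 13.6015
d((-4, -3), (2, -1)) = 6.3246

Closest pair: (4, 3) and (1, 5) with distance 3.6056

The closest pair is (4, 3) and (1, 5) with Euclidean distance 3.6056. For 5 points, brute-force pairwise comparison is shown above. For large n, the divide-and-conquer algorithm (sort by x, recurse on halves, check the dividing strip) achieves O(n log n).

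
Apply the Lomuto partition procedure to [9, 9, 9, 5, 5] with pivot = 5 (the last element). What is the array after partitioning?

Lomuto partition with pivot = 5:

Initial array: [9, 9, 9, 5, 5]

arr[0]=9 > 5: no swap
arr[1]=9 > 5: no swap
arr[2]=9 > 5: no swap
arr[3]=5 <= 5: swap with position 0, array becomes [5, 9, 9, 9, 5]

Place pivot at position 1: [5, 5, 9, 9, 9]
Pivot position: 1

After partitioning with pivot 5, the array becomes [5, 5, 9, 9, 9]. The pivot is placed at index 1. All elements to the left of the pivot are <= 5, and all elements to the right are > 5.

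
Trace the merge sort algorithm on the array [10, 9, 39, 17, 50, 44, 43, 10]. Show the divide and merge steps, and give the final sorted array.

Merge sort trace:

Split: [10, 9, 39, 17, 50, 44, 43, 10] -> [10, 9, 39, 17] and [50, 44, 43, 10]
  Split: [10, 9, 39, 17] -> [10, 9] and [39, 17]
    Split: [10, 9] -> [10] and [9]
    Merge: [10] + [9] -> [9, 10]
    Split: [39, 17] -> [39] and [17]
    Merge: [39] + [17] -> [17, 39]
  Merge: [9, 10] + [17, 39] -> [9, 10, 17, 39]
  Split: [50, 44, 43, 10] -> [50, 44] and [43, 10]
    Split: [50, 44] -> [50] and [44]
    Merge: [50] + [44] -> [44, 50]
    Split: [43, 10] -> [43] and [10]
    Merge: [43] + [10] -> [10, 43]
  Merge: [44, 50] + [10, 43] -> [10, 43, 44, 50]
Merge: [9, 10, 17, 39] + [10, 43, 44, 50] -> [9, 10, 10, 17, 39, 43, 44, 50]

Final sorted array: [9, 10, 10, 17, 39, 43, 44, 50]

The merge sort proceeds by recursively splitting the array and merging sorted halves.
After all merges, the sorted array is [9, 10, 10, 17, 39, 43, 44, 50].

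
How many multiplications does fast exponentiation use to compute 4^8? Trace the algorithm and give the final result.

Computing 4^8 by squaring (build up from 4^1; each line after the first costs one multiplication):

4^1 = 4
4^2 = (4^1)^2 = 4^2 = 16
4^4 = (4^2)^2 = 16^2 = 256
4^8 = (4^4)^2 = 256^2 = 65536

Result: 65536
Multiplications needed: 3 (3 lines after 4^1)

4^8 = 65536. Using exponentiation by squaring, this requires 3 multiplications. The key idea: if the exponent is even, square the half-power; if odd, multiply by the base once.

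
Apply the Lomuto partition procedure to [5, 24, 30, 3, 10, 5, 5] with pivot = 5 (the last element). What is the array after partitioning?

Lomuto partition with pivot = 5:

Initial array: [5, 24, 30, 3, 10, 5, 5]

arr[0]=5 <= 5: swap with position 0, array becomes [5, 24, 30, 3, 10, 5, 5]
arr[1]=24 > 5: no swap
arr[2]=30 > 5: no swap
arr[3]=3 <= 5: swap with position 1, array becomes [5, 3, 30, 24, 10, 5, 5]
arr[4]=10 > 5: no swap
arr[5]=5 <= 5: swap with position 2, array becomes [5, 3, 5, 24, 10, 30, 5]

Place pivot at position 3: [5, 3, 5, 5, 10, 30, 24]
Pivot position: 3

After partitioning with pivot 5, the array becomes [5, 3, 5, 5, 10, 30, 24]. The pivot is placed at index 3. All elements to the left of the pivot are <= 5, and all elements to the right are > 5.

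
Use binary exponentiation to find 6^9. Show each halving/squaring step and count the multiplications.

Computing 6^9 by squaring (build up from 6^1; each line after the first costs one multiplication):

6^1 = 6
6^2 = (6^1)^2 = 6^2 = 36
6^4 = (6^2)^2 = 36^2 = 1296
6^8 = (6^4)^2 = 1296^2 = 1679616
6^9 = 6 * 6^8 = 6 * 1679616 = 10077696

Result: 10077696
Multiplications needed: 4 (4 lines after 6^1)

6^9 = 10077696. Using exponentiation by squaring, this requires 4 multiplications. The key idea: if the exponent is even, square the half-power; if odd, multiply by the base once.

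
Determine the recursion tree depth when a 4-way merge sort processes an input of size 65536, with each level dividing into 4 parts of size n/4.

For divide and conquer with division factor 4:

Problem sizes at each level:
Level 0: 65536
Level 1: 16384
Level 2: 4096
Level 3: 1024
Level 4: 256
Level 5: 64
Level 6: 16
Level 7: 4
Level 8: 1

The root is level 0 and the size-1 base case is level 8 (the tree spans levels 0 through 8, i.e. 9 levels counting the root), so the depth is the number of divisions: log_4(65536) = 8

The recursion tree depth is log_4(65536) = 8. At each level, the problem size is divided by 4, so it takes 8 divisions to reduce to a base case of size 1. The algorithm makes 4 recursive calls at each level.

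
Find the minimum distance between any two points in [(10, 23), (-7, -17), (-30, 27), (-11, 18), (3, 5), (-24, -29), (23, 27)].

Computing all pairwise distances among 7 points:

d((10, 23), (-7, -17)) = 43.4626
d((10, 23), (-30, 27)) = 40.1995
d((10, 23), (-11, 18)) = 21.587
d((10, 23), (3, 5)) = 19.3132
d((10, 23), (-24, -29)) = 62.1289
d((10, 23), (23, 27)) = 13.6015 <-- minimum
d((-7, -17), (-30, 27)) = 49.6488
d((-7, -17), (-11, 18)) = 35.2278
d((-7, -17), (3, 5)) = 24.1661
d((-7, -17), (-24, -29)) = 20.8087
d((-7, -17), (23, 27)) = 53.2541
d((-30, 27), (-11, 18)) = 21.0238
d((-30, 27), (3, 5)) = 39.6611
d((-30, 27), (-24, -29)) = 56.3205
d((-30, 27), (23, 27)) = 53.0
d((-11, 18), (3, 5)) = 19.105
d((-11, 18), (-24, -29)) = 48.7647
d((-11, 18), (23, 27)) = 35.171
d((3, 5), (-24, -29)) = 43.4166
d((3, 5), (23, 27)) = 29.7321
d((-24, -29), (23, 27)) = 73.1095

Closest pair: (10, 23) and (23, 27) with distance 13.6015

The closest pair is (10, 23) and (23, 27) with Euclidean distance 13.6015. For 7 points, brute-force pairwise comparison is shown above. For large n, the divide-and-conquer algorithm (sort by x, recurse on halves, check the dividing strip) achieves O(n log n).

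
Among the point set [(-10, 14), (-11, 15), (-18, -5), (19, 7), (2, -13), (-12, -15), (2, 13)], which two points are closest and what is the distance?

Computing all pairwise distances among 7 points:

d((-10, 14), (-11, 15)) = 1.4142 <-- minimum
d((-10, 14), (-18, -5)) = 20.6155
d((-10, 14), (19, 7)) = 29.8329
d((-10, 14), (2, -13)) = 29.5466
d((-10, 14), (-12, -15)) = 29.0689
d((-10, 14), (2, 13)) = 12.0416
d((-11, 15), (-18, -5)) = 21.1896
d((-11, 15), (19, 7)) = 31.0483
d((-11, 15), (2, -13)) = 30.8707
d((-11, 15), (-12, -15)) = 30.0167
d((-11, 15), (2, 13)) = 13.1529
d((-18, -5), (19, 7)) = 38.8973
d((-18, -5), (2, -13)) = 21.5407
d((-18, -5), (-12, -15)) = 11.6619
d((-18, -5), (2, 13)) = 26.9072
d((19, 7), (2, -13)) = 26.2488
d((19, 7), (-12, -15)) = 38.0132
d((19, 7), (2, 13)) = 18.0278
d((2, -13), (-12, -15)) = 14.1421
d((2, -13), (2, 13)) = 26.0
d((-12, -15), (2, 13)) = 31.305

Closest pair: (-10, 14) and (-11, 15) with distance 1.4142

The closest pair is (-10, 14) and (-11, 15) with Euclidean distance 1.4142. For 7 points, brute-force pairwise comparison is shown above. For large n, the divide-and-conquer algorithm (sort by x, recurse on halves, check the dividing strip) achieves O(n log n).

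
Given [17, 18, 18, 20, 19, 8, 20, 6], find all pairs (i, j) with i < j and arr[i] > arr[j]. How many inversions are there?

Finding inversions in [17, 18, 18, 20, 19, 8, 20, 6]:

(0, 5): arr[0]=17 > arr[5]=8
(0, 7): arr[0]=17 > arr[7]=6
(1, 5): arr[1]=18 > arr[5]=8
(1, 7): arr[1]=18 > arr[7]=6
(2, 5): arr[2]=18 > arr[5]=8
(2, 7): arr[2]=18 > arr[7]=6
(3, 4): arr[3]=20 > arr[4]=19
(3, 5): arr[3]=20 > arr[5]=8
(3, 7): arr[3]=20 > arr[7]=6
(4, 5): arr[4]=19 > arr[5]=8
(4, 7): arr[4]=19 > arr[7]=6
(5, 7): arr[5]=8 > arr[7]=6
(6, 7): arr[6]=20 > arr[7]=6

Total inversions: 13

The array has 13 inversion(s): (0,5), (0,7), (1,5), (1,7), (2,5), (2,7), (3,4), (3,5), (3,7), (4,5), (4,7), (5,7), (6,7). Each pair (i,j) satisfies i < j and arr[i] > arr[j].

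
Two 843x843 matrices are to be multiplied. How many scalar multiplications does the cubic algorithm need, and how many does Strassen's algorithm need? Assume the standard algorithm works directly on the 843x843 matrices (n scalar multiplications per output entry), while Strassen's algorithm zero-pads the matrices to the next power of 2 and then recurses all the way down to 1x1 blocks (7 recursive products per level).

Matrix multiplication for 843x843 matrices:

Strassen's algorithm requires power-of-2 dimensions. Pad 843x843 to 1024x1024 (next power of 2).

Standard algorithm: 843^3 = 599077107 multiplications
Strassen's algorithm: 7^(log2(1024)) = 7^10 = 282475249 multiplications
Savings: 599077107 - 282475249 = 316601858 multiplications

Standard: 599077107 multiplications (843^3). Strassen: 282475249 multiplications (7^10, after padding to 1024x1024). Strassen reduces 8 recursive multiplications to 7 at each level.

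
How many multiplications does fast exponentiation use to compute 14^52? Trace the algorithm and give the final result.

Computing 14^52 by squaring (build up from 14^1; each line after the first costs one multiplication):

14^1 = 14
14^2 = (14^1)^2 = 14^2 = 196
14^3 = 14 * 14^2 = 14 * 196 = 2744
14^6 = (14^3)^2 = 2744^2 = 7529536
14^12 = (14^6)^2 = 7529536^2 = 56693912375296
14^13 = 14 * 14^12 = 14 * 56693912375296 = 793714773254144
14^26 = (14^13)^2 = 793714773254144^2 = 629983141281877223603213172736
14^52 = (14^26)^2 = 629983141281877223603213172736^2 = 396878758299381678483277913691857524931552116018231373725696

Result: 396878758299381678483277913691857524931552116018231373725696
Multiplications needed: 7 (7 lines after 14^1)

14^52 = 396878758299381678483277913691857524931552116018231373725696. Using exponentiation by squaring, this requires 7 multiplications. The key idea: if the exponent is even, square the half-power; if odd, multiply by the base once.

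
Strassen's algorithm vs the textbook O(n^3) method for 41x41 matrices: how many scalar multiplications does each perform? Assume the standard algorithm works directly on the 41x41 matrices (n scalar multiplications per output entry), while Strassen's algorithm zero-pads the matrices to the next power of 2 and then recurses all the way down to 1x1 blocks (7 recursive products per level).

Matrix multiplication for 41x41 matrices:

Strassen's algorithm requires power-of-2 dimensions. Pad 41x41 to 64x64 (next power of 2).

Standard algorithm: 41^3 = 68921 multiplications
Strassen's algorithm: 7^(log2(64)) = 7^6 = 117649 multiplications
Difference: 68921 - 117649 = -48728 (Strassen uses MORE here due to padding overhead — for small or just-over-power-of-2 n, padding can outweigh the per-level savings)

Standard: 68921 multiplications (41^3). Strassen: 117649 multiplications (7^6, after padding to 64x64). Strassen reduces 8 recursive multiplications to 7 at each level.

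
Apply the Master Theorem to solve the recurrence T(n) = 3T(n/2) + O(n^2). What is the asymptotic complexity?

Master Theorem for T(n) = 3T(n/2) + O(n^2):

a = 3, b = 2, c = 2
log_b(a) = log_2(3) = 1.5850

Case 3: c = 2 > log_2(3) = 1.5850
T(n) = O(n^2) = O(n^2)

For T(n) = 3T(n/2) + O(n^2): log_2(3) = 1.5850. This is Case 3 of the Master Theorem (c > log_b(a), work dominated by root), giving O(n^2).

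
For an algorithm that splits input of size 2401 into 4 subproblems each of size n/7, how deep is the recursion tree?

For divide and conquer with division factor 7:

Problem sizes at each level:
Level 0: 2401
Level 1: 343
Level 2: 49
Level 3: 7
Level 4: 1

The root is level 0 and the size-1 base case is level 4 (the tree spans levels 0 through 4, i.e. 5 levels counting the root), so the depth is the number of divisions: log_7(2401) = 4

The recursion tree depth is log_7(2401) = 4. At each level, the problem size is divided by 7, so it takes 4 divisions to reduce to a base case of size 1. The algorithm makes 4 recursive calls at each level.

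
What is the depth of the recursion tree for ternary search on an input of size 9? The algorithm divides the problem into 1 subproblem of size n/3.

For divide and conquer with division factor 3:

Problem sizes at each level:
Level 0: 9
Level 1: 3
Level 2: 1

The root is level 0 and the size-1 base case is level 2 (the tree spans levels 0 through 2, i.e. 3 levels counting the root), so the depth is the number of divisions: log_3(9) = 2

The recursion tree depth is log_3(9) = 2. At each level, the problem size is divided by 3, so it takes 2 divisions to reduce to a base case of size 1. The algorithm makes 1 recursive call at each level.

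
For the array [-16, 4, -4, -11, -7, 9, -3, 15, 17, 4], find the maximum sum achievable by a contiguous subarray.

Using Kadane's algorithm on [-16, 4, -4, -11, -7, 9, -3, 15, 17, 4]:

Scanning through the array:
Position 1 (value 4): max_ending_here = 4, max_so_far = 4
Position 2 (value -4): max_ending_here = 0, max_so_far = 4
Position 3 (value -11): max_ending_here = -11, max_so_far = 4
Position 4 (value -7): max_ending_here = -7, max_so_far = 4
Position 5 (value 9): max_ending_here = 9, max_so_far = 9
Position 6 (value -3): max_ending_here = 6, max_so_far = 9
Position 7 (value 15): max_ending_here = 21, max_so_far = 21
Position 8 (value 17): max_ending_here = 38, max_so_far = 38
Position 9 (value 4): max_ending_here = 42, max_so_far = 42

Maximum subarray: [9, -3, 15, 17, 4]
Maximum sum: 42

The maximum subarray is [9, -3, 15, 17, 4] with sum 42. This subarray runs from index 5 to index 9.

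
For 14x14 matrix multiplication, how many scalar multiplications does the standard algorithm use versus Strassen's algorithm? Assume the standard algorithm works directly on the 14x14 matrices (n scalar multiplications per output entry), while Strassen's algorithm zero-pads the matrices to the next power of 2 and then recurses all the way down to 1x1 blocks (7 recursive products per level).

Matrix multiplication for 14x14 matrices:

Strassen's algorithm requires power-of-2 dimensions. Pad 14x14 to 16x16 (next power of 2).

Standard algorithm: 14^3 = 2744 multiplications
Strassen's algorithm: 7^(log2(16)) = 7^4 = 2401 multiplications
Savings: 2744 - 2401 = 343 multiplications

Standard: 2744 multiplications (14^3). Strassen: 2401 multiplications (7^4, after padding to 16x16). Strassen reduces 8 recursive multiplications to 7 at each level.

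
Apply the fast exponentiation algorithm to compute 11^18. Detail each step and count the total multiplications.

Computing 11^18 by squaring (build up from 11^1; each line after the first costs one multiplication):

11^1 = 11
11^2 = (11^1)^2 = 11^2 = 121
11^4 = (11^2)^2 = 121^2 = 14641
11^8 = (11^4)^2 = 14641^2 = 214358881
11^9 = 11 * 11^8 = 11 * 214358881 = 2357947691
11^18 = (11^9)^2 = 2357947691^2 = 5559917313492231481

Result: 5559917313492231481
Multiplications needed: 5 (5 lines after 11^1)

11^18 = 5559917313492231481. Using exponentiation by squaring, this requires 5 multiplications. The key idea: if the exponent is even, square the half-power; if odd, multiply by the base once.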